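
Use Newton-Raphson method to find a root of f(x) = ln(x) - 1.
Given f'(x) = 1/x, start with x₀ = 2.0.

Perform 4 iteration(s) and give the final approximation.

f(x) = ln(x) - 1
f'(x) = 1/x
x₀ = 2.0

Newton-Raphson formula: x_{n+1} = x_n - f(x_n)/f'(x_n)

Iteration 1:
  f(2.000000) = -0.306853
  f'(2.000000) = 0.500000
  x_1 = 2.000000 - (-0.306853)/0.500000 = 2.613706
Iteration 2:
  f(2.613706) = -0.039231
  f'(2.613706) = 0.382599
  x_2 = 2.613706 - (-0.039231)/0.382599 = 2.716244
Iteration 3:
  f(2.716244) = -0.000750
  f'(2.716244) = 0.368155
  x_3 = 2.716244 - (-0.000750)/0.368155 = 2.718281
Iteration 4:
  f(2.718281) = 0.000000
  f'(2.718281) = 0.367880
  x_4 = 2.718281 - 0.000000/0.367880 = 2.718282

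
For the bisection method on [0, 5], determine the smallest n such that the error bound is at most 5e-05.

We need (b-a)/2^n ≤ 5e-05
(5 - 0)/2^n ≤ 5e-05
5/2^n ≤ 5e-05
2^n ≥ 100000
n ≥ log₂(100000) = 16.61
n ≥ 17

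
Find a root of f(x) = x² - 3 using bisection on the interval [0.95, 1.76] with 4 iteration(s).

f(x) = x² - 3
Initial interval: [0.95, 1.76]

Iteration 1:
  c_1 = (0.950000 + 1.760000)/2 = 1.355000
  f(c_1) = f(1.355000) = -1.163975
  f(a) × f(c) ≥ 0, new interval: [1.355000, 1.760000]
Iteration 2:
  c_2 = (1.355000 + 1.760000)/2 = 1.557500
  f(c_2) = f(1.557500) = -0.574194
  f(a) × f(c) ≥ 0, new interval: [1.557500, 1.760000]
Iteration 3:
  c_3 = (1.557500 + 1.760000)/2 = 1.658750
  f(c_3) = f(1.658750) = -0.248548
  f(a) × f(c) ≥ 0, new interval: [1.658750, 1.760000]
Iteration 4:
  c_4 = (1.658750 + 1.760000)/2 = 1.709375
  f(c_4) = f(1.709375) = -0.078037
  f(a) × f(c) ≥ 0, new interval: [1.709375, 1.760000]

After 4 iteration(s), the approximation is c_4 = 1.709375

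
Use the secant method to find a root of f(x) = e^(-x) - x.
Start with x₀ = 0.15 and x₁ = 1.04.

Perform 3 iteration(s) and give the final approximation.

f(x) = e^(-x) - x
x₀ = 0.15, x₁ = 1.04

Secant formula: x_{n+1} = x_n - f(x_n)(x_n - x_{n-1})/(f(x_n) - f(x_{n-1}))

Iteration 1:
  f(0.150000) = 0.710708
  f(1.040000) = -0.686545
  x_2 = 1.040000 - (-0.686545)×(1.040000 - 0.150000)/(-0.686545 - 0.710708)
       = 0.602695
Iteration 2:
  f(1.040000) = -0.686545
  f(0.602695) = -0.055361
  x_3 = 0.602695 - (-0.055361)×(0.602695 - 1.040000)/(-0.055361 - (-0.686545))
       = 0.564340
Iteration 3:
  f(0.602695) = -0.055361
  f(0.564340) = 0.004396
  x_4 = 0.564340 - 0.004396×(0.564340 - 0.602695)/(0.004396 - (-0.055361))
       = 0.567161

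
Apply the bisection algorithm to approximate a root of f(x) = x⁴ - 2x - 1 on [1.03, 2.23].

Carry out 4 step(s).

f(x) = x⁴ - 2x - 1
Initial interval: [1.03, 2.23]

Iteration 1:
  c_1 = (1.030000 + 2.230000)/2 = 1.630000
  f(c_1) = f(1.630000) = 2.799118
  f(a) × f(c) < 0, new interval: [1.030000, 1.630000]
Iteration 2:
  c_2 = (1.030000 + 1.630000)/2 = 1.330000
  f(c_2) = f(1.330000) = -0.530993
  f(a) × f(c) ≥ 0, new interval: [1.330000, 1.630000]
Iteration 3:
  c_3 = (1.330000 + 1.630000)/2 = 1.480000
  f(c_3) = f(1.480000) = 0.837852
  f(a) × f(c) < 0, new interval: [1.330000, 1.480000]
Iteration 4:
  c_4 = (1.330000 + 1.480000)/2 = 1.405000
  f(c_4) = f(1.405000) = 0.086775
  f(a) × f(c) < 0, new interval: [1.330000, 1.405000]

After 4 iteration(s), the approximation is c_4 = 1.405000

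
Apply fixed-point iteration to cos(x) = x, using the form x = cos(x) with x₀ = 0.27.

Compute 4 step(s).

Equation: cos(x) = x
Fixed-point form: x = cos(x)
x₀ = 0.27

x_1 = g(0.270000) = 0.963771
x_2 = g(0.963771) = 0.570427
x_3 = g(0.570427) = 0.841671
x_4 = g(0.841671) = 0.666218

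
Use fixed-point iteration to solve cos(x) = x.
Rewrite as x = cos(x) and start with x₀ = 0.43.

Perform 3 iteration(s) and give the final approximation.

Equation: cos(x) = x
Fixed-point form: x = cos(x)
x₀ = 0.43

x_1 = g(0.430000) = 0.908966
x_2 = g(0.908966) = 0.614562
x_3 = g(0.614562) = 0.817026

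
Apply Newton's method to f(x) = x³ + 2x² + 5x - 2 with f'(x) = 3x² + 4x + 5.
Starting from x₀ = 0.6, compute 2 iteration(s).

f(x) = x³ + 2x² + 5x - 2
f'(x) = 3x² + 4x + 5
x₀ = 0.6

Newton-Raphson formula: x_{n+1} = x_n - f(x_n)/f'(x_n)

Iteration 1:
  f(0.600000) = 1.936000
  f'(0.600000) = 8.480000
  x_1 = 0.600000 - 1.936000/8.480000 = 0.371698
Iteration 2:
  f(0.371698) = 0.186163
  f'(0.371698) = 6.901271
  x_2 = 0.371698 - 0.186163/6.901271 = 0.344723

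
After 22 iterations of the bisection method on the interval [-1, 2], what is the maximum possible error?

Bisection error bound: |error| ≤ (b-a)/2^n
|error| ≤ (2 - (-1))/2^22 = 3/2^22
|error| ≤ 0.0000007153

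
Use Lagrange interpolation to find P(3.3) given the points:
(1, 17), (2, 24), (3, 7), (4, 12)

Lagrange interpolation formula:
P(x) = Σ yᵢ × Lᵢ(x)
where Lᵢ(x) = Π_{j≠i} (x - xⱼ)/(xᵢ - xⱼ)

L_0(3.3) = (3.3 - 2)/(1 - 2) × (3.3 - 3)/(1 - 3) × (3.3 - 4)/(1 - 4) = 0.045500
L_1(3.3) = (3.3 - 1)/(2 - 1) × (3.3 - 3)/(2 - 3) × (3.3 - 4)/(2 - 4) = -0.241500
L_2(3.3) = (3.3 - 1)/(3 - 1) × (3.3 - 2)/(3 - 2) × (3.3 - 4)/(3 - 4) = 1.046500
L_3(3.3) = (3.3 - 1)/(4 - 1) × (3.3 - 2)/(4 - 2) × (3.3 - 3)/(4 - 3) = 0.149500

P(3.3) = 17×L_0(3.3) + 24×L_1(3.3) + 7×L_2(3.3) + 12×L_3(3.3)
P(3.3) = 4.097000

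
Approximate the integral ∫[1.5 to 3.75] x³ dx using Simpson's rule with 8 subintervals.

f(x) = x³
a = 1.5, b = 3.75, n = 8
h = (b - a)/n = 0.281250

Simpson's rule: (h/3)[f(x₀) + 4f(x₁) + 2f(x₂) + ... + f(xₙ)]

x_0 = 1.5000, f(x_0) = 3.375000, coefficient = 1
x_1 = 1.7812, f(x_1) = 5.651642, coefficient = 4
x_2 = 2.0625, f(x_2) = 8.773682, coefficient = 2
x_3 = 2.3438, f(x_3) = 12.874603, coefficient = 4
x_4 = 2.6250, f(x_4) = 18.087891, coefficient = 2
x_5 = 2.9062, f(x_5) = 24.547028, coefficient = 4
x_6 = 3.1875, f(x_6) = 32.385498, coefficient = 2
x_7 = 3.4688, f(x_7) = 41.736786, coefficient = 4
x_8 = 3.7500, f(x_8) = 52.734375, coefficient = 1

I ≈ (0.281250/3) × 513.843750 = 48.172852
Exact value: 48.172852
Error: 0.000000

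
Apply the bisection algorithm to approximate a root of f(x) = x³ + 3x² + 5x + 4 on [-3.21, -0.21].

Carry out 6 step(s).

f(x) = x³ + 3x² + 5x + 4
Initial interval: [-3.21, -0.21]

Iteration 1:
  c_1 = (-3.210000 + (-0.210000))/2 = -1.710000
  f(c_1) = f(-1.710000) = -0.777911
  f(a) × f(c) ≥ 0, new interval: [-1.710000, -0.210000]
Iteration 2:
  c_2 = (-1.710000 + (-0.210000))/2 = -0.960000
  f(c_2) = f(-0.960000) = 1.080064
  f(a) × f(c) < 0, new interval: [-1.710000, -0.960000]
Iteration 3:
  c_3 = (-1.710000 + (-0.960000))/2 = -1.335000
  f(c_3) = f(-1.335000) = 0.292405
  f(a) × f(c) < 0, new interval: [-1.710000, -1.335000]
Iteration 4:
  c_4 = (-1.710000 + (-1.335000))/2 = -1.522500
  f(c_4) = f(-1.522500) = -0.187646
  f(a) × f(c) ≥ 0, new interval: [-1.522500, -1.335000]
Iteration 5:
  c_5 = (-1.522500 + (-1.335000))/2 = -1.428750
  f(c_5) = f(-1.428750) = 0.063684
  f(a) × f(c) < 0, new interval: [-1.522500, -1.428750]
Iteration 6:
  c_6 = (-1.522500 + (-1.428750))/2 = -1.475625
  f(c_6) = f(-1.475625) = -0.058845
  f(a) × f(c) ≥ 0, new interval: [-1.475625, -1.428750]

After 6 iteration(s), the approximation is c_6 = -1.475625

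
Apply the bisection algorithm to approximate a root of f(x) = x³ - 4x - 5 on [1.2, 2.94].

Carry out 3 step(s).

f(x) = x³ - 4x - 5
Initial interval: [1.2, 2.94]

Iteration 1:
  c_1 = (1.200000 + 2.940000)/2 = 2.070000
  f(c_1) = f(2.070000) = -4.410257
  f(a) × f(c) ≥ 0, new interval: [2.070000, 2.940000]
Iteration 2:
  c_2 = (2.070000 + 2.940000)/2 = 2.505000
  f(c_2) = f(2.505000) = 0.698938
  f(a) × f(c) < 0, new interval: [2.070000, 2.505000]
Iteration 3:
  c_3 = (2.070000 + 2.505000)/2 = 2.287500
  f(c_3) = f(2.287500) = -2.180299
  f(a) × f(c) ≥ 0, new interval: [2.287500, 2.505000]

After 3 iteration(s), the approximation is c_3 = 2.287500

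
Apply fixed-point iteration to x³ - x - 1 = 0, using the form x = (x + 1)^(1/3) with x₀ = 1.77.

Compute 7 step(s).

Equation: x³ - x - 1 = 0
Fixed-point form: x = (x + 1)^(1/3)
x₀ = 1.77

x_1 = g(1.770000) = 1.404408
x_2 = g(1.404408) = 1.339685
x_3 = g(1.339685) = 1.327555
x_4 = g(1.327555) = 1.325257
x_5 = g(1.325257) = 1.324820
x_6 = g(1.324820) = 1.324737
x_7 = g(1.324737) = 1.324722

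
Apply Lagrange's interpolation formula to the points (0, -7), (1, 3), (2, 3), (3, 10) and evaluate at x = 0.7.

Lagrange interpolation formula:
P(x) = Σ yᵢ × Lᵢ(x)
where Lᵢ(x) = Π_{j≠i} (x - xⱼ)/(xᵢ - xⱼ)

L_0(0.7) = (0.7 - 1)/(0 - 1) × (0.7 - 2)/(0 - 2) × (0.7 - 3)/(0 - 3) = 0.149500
L_1(0.7) = (0.7 - 0)/(1 - 0) × (0.7 - 2)/(1 - 2) × (0.7 - 3)/(1 - 3) = 1.046500
L_2(0.7) = (0.7 - 0)/(2 - 0) × (0.7 - 1)/(2 - 1) × (0.7 - 3)/(2 - 3) = -0.241500
L_3(0.7) = (0.7 - 0)/(3 - 0) × (0.7 - 1)/(3 - 1) × (0.7 - 2)/(3 - 2) = 0.045500

P(0.7) = (-7)×L_0(0.7) + 3×L_1(0.7) + 3×L_2(0.7) + 10×L_3(0.7)
P(0.7) = 1.823500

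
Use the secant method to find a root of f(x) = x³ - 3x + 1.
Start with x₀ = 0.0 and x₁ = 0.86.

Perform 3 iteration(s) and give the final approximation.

f(x) = x³ - 3x + 1
x₀ = 0.0, x₁ = 0.86

Secant formula: x_{n+1} = x_n - f(x_n)(x_n - x_{n-1})/(f(x_n) - f(x_{n-1}))

Iteration 1:
  f(0.000000) = 1.000000
  f(0.860000) = -0.943944
  x_2 = 0.860000 - (-0.943944)×(0.860000 - 0.000000)/(-0.943944 - 1.000000)
       = 0.442400
Iteration 2:
  f(0.860000) = -0.943944
  f(0.442400) = -0.240613
  x_3 = 0.442400 - (-0.240613)×(0.442400 - 0.860000)/(-0.240613 - (-0.943944))
       = 0.299536
Iteration 3:
  f(0.442400) = -0.240613
  f(0.299536) = 0.128267
  x_4 = 0.299536 - 0.128267×(0.299536 - 0.442400)/(0.128267 - (-0.240613))
       = 0.349212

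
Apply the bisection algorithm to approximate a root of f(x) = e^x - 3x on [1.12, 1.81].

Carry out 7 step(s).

f(x) = e^x - 3x
Initial interval: [1.12, 1.81]

Iteration 1:
  c_1 = (1.120000 + 1.810000)/2 = 1.465000
  f(c_1) = f(1.465000) = -0.067457
  f(a) × f(c) ≥ 0, new interval: [1.465000, 1.810000]
Iteration 2:
  c_2 = (1.465000 + 1.810000)/2 = 1.637500
  f(c_2) = f(1.637500) = 0.229798
  f(a) × f(c) < 0, new interval: [1.465000, 1.637500]
Iteration 3:
  c_3 = (1.465000 + 1.637500)/2 = 1.551250
  f(c_3) = f(1.551250) = 0.063613
  f(a) × f(c) < 0, new interval: [1.465000, 1.551250]
Iteration 4:
  c_4 = (1.465000 + 1.551250)/2 = 1.508125
  f(c_4) = f(1.508125) = -0.006124
  f(a) × f(c) ≥ 0, new interval: [1.508125, 1.551250]
Iteration 5:
  c_5 = (1.508125 + 1.551250)/2 = 1.529688
  f(c_5) = f(1.529688) = 0.027671
  f(a) × f(c) < 0, new interval: [1.508125, 1.529688]
Iteration 6:
  c_6 = (1.508125 + 1.529688)/2 = 1.518906
  f(c_6) = f(1.518906) = 0.010508
  f(a) × f(c) < 0, new interval: [1.508125, 1.518906]
Iteration 7:
  c_7 = (1.508125 + 1.518906)/2 = 1.513516
  f(c_7) = f(1.513516) = 0.002126
  f(a) × f(c) < 0, new interval: [1.508125, 1.513516]

After 7 iteration(s), the approximation is c_7 = 1.513516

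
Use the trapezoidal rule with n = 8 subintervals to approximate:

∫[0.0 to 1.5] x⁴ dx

f(x) = x⁴
a = 0.0, b = 1.5, n = 8
h = (b - a)/n = 0.187500

Trapezoidal rule: (h/2)[f(x₀) + 2f(x₁) + 2f(x₂) + ... + f(xₙ)]

x_0 = 0.0000, f(x_0) = 0.000000, coefficient = 1
x_1 = 0.1875, f(x_1) = 0.001236, coefficient = 2
x_2 = 0.3750, f(x_2) = 0.019775, coefficient = 2
x_3 = 0.5625, f(x_3) = 0.100113, coefficient = 2
x_4 = 0.7500, f(x_4) = 0.316406, coefficient = 2
x_5 = 0.9375, f(x_5) = 0.772476, coefficient = 2
x_6 = 1.1250, f(x_6) = 1.601807, coefficient = 2
x_7 = 1.3125, f(x_7) = 2.967545, coefficient = 2
x_8 = 1.5000, f(x_8) = 5.062500, coefficient = 1

I ≈ (0.187500/2) × 16.621216 = 1.558239
Exact value: 1.518750
Error: 0.039489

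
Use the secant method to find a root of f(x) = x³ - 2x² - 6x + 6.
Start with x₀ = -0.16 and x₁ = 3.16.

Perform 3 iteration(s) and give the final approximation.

f(x) = x³ - 2x² - 6x + 6
x₀ = -0.16, x₁ = 3.16

Secant formula: x_{n+1} = x_n - f(x_n)(x_n - x_{n-1})/(f(x_n) - f(x_{n-1}))

Iteration 1:
  f(-0.160000) = 6.904704
  f(3.160000) = -1.376704
  x_2 = 3.160000 - (-1.376704)×(3.160000 - (-0.160000))/(-1.376704 - 6.904704)
       = 2.608082
Iteration 2:
  f(3.160000) = -1.376704
  f(2.608082) = -5.512262
  x_3 = 2.608082 - (-5.512262)×(2.608082 - 3.160000)/(-5.512262 - (-1.376704))
       = 3.343730
Iteration 3:
  f(2.608082) = -5.512262
  f(3.343730) = 0.961239
  x_4 = 3.343730 - 0.961239×(3.343730 - 2.608082)/(0.961239 - (-5.512262))
       = 3.234495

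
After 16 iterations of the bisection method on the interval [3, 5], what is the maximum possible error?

Bisection error bound: |error| ≤ (b-a)/2^n
|error| ≤ (5 - 3)/2^16 = 2/2^16
|error| ≤ 0.0000305176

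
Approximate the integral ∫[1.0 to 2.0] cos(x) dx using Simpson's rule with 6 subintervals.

f(x) = cos(x)
a = 1.0, b = 2.0, n = 6
h = (b - a)/n = 0.166667

Simpson's rule: (h/3)[f(x₀) + 4f(x₁) + 2f(x₂) + ... + f(xₙ)]

x_0 = 1.0000, f(x_0) = 0.540302, coefficient = 1
x_1 = 1.1667, f(x_1) = 0.393219, coefficient = 4
x_2 = 1.3333, f(x_2) = 0.235238, coefficient = 2
x_3 = 1.5000, f(x_3) = 0.070737, coefficient = 4
x_4 = 1.6667, f(x_4) = -0.095724, coefficient = 2
x_5 = 1.8333, f(x_5) = -0.259531, coefficient = 4
x_6 = 2.0000, f(x_6) = -0.416147, coefficient = 1

I ≈ (0.166667/3) × 1.220881 = 0.067827
Exact value: 0.067826
Error: 0.000000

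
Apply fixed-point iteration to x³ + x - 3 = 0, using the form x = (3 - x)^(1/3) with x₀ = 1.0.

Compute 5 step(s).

Equation: x³ + x - 3 = 0
Fixed-point form: x = (3 - x)^(1/3)
x₀ = 1.0

x_1 = g(1.000000) = 1.259921
x_2 = g(1.259921) = 1.202790
x_3 = g(1.202790) = 1.215812
x_4 = g(1.215812) = 1.212868
x_5 = g(1.212868) = 1.213535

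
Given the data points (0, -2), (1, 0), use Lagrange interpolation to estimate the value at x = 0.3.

Lagrange interpolation formula:
P(x) = Σ yᵢ × Lᵢ(x)
where Lᵢ(x) = Π_{j≠i} (x - xⱼ)/(xᵢ - xⱼ)

L_0(0.3) = (0.3 - 1)/(0 - 1) = 0.700000
L_1(0.3) = (0.3 - 0)/(1 - 0) = 0.300000

P(0.3) = (-2)×L_0(0.3) + 0×L_1(0.3)
P(0.3) = -1.400000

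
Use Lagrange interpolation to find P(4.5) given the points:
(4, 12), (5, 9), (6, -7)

Lagrange interpolation formula:
P(x) = Σ yᵢ × Lᵢ(x)
where Lᵢ(x) = Π_{j≠i} (x - xⱼ)/(xᵢ - xⱼ)

L_0(4.5) = (4.5 - 5)/(4 - 5) × (4.5 - 6)/(4 - 6) = 0.375000
L_1(4.5) = (4.5 - 4)/(5 - 4) × (4.5 - 6)/(5 - 6) = 0.750000
L_2(4.5) = (4.5 - 4)/(6 - 4) × (4.5 - 5)/(6 - 5) = -0.125000

P(4.5) = 12×L_0(4.5) + 9×L_1(4.5) + (-7)×L_2(4.5)
P(4.5) = 12.125000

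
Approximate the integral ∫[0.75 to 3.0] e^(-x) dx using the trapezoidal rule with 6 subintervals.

f(x) = e^(-x)
a = 0.75, b = 3.0, n = 6
h = (b - a)/n = 0.375000

Trapezoidal rule: (h/2)[f(x₀) + 2f(x₁) + 2f(x₂) + ... + f(xₙ)]

x_0 = 0.7500, f(x_0) = 0.472367, coefficient = 1
x_1 = 1.1250, f(x_1) = 0.324652, coefficient = 2
x_2 = 1.5000, f(x_2) = 0.223130, coefficient = 2
x_3 = 1.8750, f(x_3) = 0.153355, coefficient = 2
x_4 = 2.2500, f(x_4) = 0.105399, coefficient = 2
x_5 = 2.6250, f(x_5) = 0.072440, coefficient = 2
x_6 = 3.0000, f(x_6) = 0.049787, coefficient = 1

I ≈ (0.375000/2) × 2.280107 = 0.427520
Exact value: 0.422579
Error: 0.004941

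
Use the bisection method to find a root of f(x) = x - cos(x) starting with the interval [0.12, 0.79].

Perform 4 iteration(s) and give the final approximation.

f(x) = x - cos(x)
Initial interval: [0.12, 0.79]

Iteration 1:
  c_1 = (0.120000 + 0.790000)/2 = 0.455000
  f(c_1) = f(0.455000) = -0.443261
  f(a) × f(c) ≥ 0, new interval: [0.455000, 0.790000]
Iteration 2:
  c_2 = (0.455000 + 0.790000)/2 = 0.622500
  f(c_2) = f(0.622500) = -0.189923
  f(a) × f(c) ≥ 0, new interval: [0.622500, 0.790000]
Iteration 3:
  c_3 = (0.622500 + 0.790000)/2 = 0.706250
  f(c_3) = f(0.706250) = -0.054551
  f(a) × f(c) ≥ 0, new interval: [0.706250, 0.790000]
Iteration 4:
  c_4 = (0.706250 + 0.790000)/2 = 0.748125
  f(c_4) = f(0.748125) = 0.015159
  f(a) × f(c) < 0, new interval: [0.706250, 0.748125]

After 4 iteration(s), the approximation is c_4 = 0.748125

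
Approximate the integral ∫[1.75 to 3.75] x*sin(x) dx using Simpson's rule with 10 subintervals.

f(x) = x*sin(x)
a = 1.75, b = 3.75, n = 10
h = (b - a)/n = 0.200000

Simpson's rule: (h/3)[f(x₀) + 4f(x₁) + 2f(x₂) + ... + f(xₙ)]

x_0 = 1.7500, f(x_0) = 1.721975, coefficient = 1
x_1 = 1.9500, f(x_1) = 1.811471, coefficient = 4
x_2 = 2.1500, f(x_2) = 1.799332, coefficient = 2
x_3 = 2.3500, f(x_3) = 1.671962, coefficient = 4
x_4 = 2.5500, f(x_4) = 1.422093, coefficient = 2
x_5 = 2.7500, f(x_5) = 1.049568, coefficient = 4
x_6 = 2.9500, f(x_6) = 0.561747, coefficient = 2
x_7 = 3.1500, f(x_7) = -0.026483, coefficient = 4
x_8 = 3.3500, f(x_8) = -0.693122, coefficient = 2
x_9 = 3.5500, f(x_9) = -1.409876, coefficient = 4
x_10 = 3.7500, f(x_10) = -2.143355, coefficient = 1

I ≈ (0.200000/3) × 18.145294 = 1.209686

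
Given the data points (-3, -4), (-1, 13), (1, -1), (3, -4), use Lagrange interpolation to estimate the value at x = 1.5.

Lagrange interpolation formula:
P(x) = Σ yᵢ × Lᵢ(x)
where Lᵢ(x) = Π_{j≠i} (x - xⱼ)/(xᵢ - xⱼ)

L_0(1.5) = (1.5 - (-1))/(-3 - (-1)) × (1.5 - 1)/(-3 - 1) × (1.5 - 3)/(-3 - 3) = 0.039062
L_1(1.5) = (1.5 - (-3))/(-1 - (-3)) × (1.5 - 1)/(-1 - 1) × (1.5 - 3)/(-1 - 3) = -0.210938
L_2(1.5) = (1.5 - (-3))/(1 - (-3)) × (1.5 - (-1))/(1 - (-1)) × (1.5 - 3)/(1 - 3) = 1.054688
L_3(1.5) = (1.5 - (-3))/(3 - (-3)) × (1.5 - (-1))/(3 - (-1)) × (1.5 - 1)/(3 - 1) = 0.117188

P(1.5) = (-4)×L_0(1.5) + 13×L_1(1.5) + (-1)×L_2(1.5) + (-4)×L_3(1.5)
P(1.5) = -4.421875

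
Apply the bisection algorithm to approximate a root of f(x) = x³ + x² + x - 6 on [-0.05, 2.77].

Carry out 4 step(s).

f(x) = x³ + x² + x - 6
Initial interval: [-0.05, 2.77]

Iteration 1:
  c_1 = (-0.050000 + 2.770000)/2 = 1.360000
  f(c_1) = f(1.360000) = -0.274944
  f(a) × f(c) ≥ 0, new interval: [1.360000, 2.770000]
Iteration 2:
  c_2 = (1.360000 + 2.770000)/2 = 2.065000
  f(c_2) = f(2.065000) = 9.134850
  f(a) × f(c) < 0, new interval: [1.360000, 2.065000]
Iteration 3:
  c_3 = (1.360000 + 2.065000)/2 = 1.712500
  f(c_3) = f(1.712500) = 3.667330
  f(a) × f(c) < 0, new interval: [1.360000, 1.712500]
Iteration 4:
  c_4 = (1.360000 + 1.712500)/2 = 1.536250
  f(c_4) = f(1.536250) = 1.521962
  f(a) × f(c) < 0, new interval: [1.360000, 1.536250]

After 4 iteration(s), the approximation is c_4 = 1.536250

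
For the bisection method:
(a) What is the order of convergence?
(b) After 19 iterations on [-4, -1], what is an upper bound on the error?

(a) Bisection has linear (order 1) convergence; the error is halved each step.

(b) Error bound = (b-a)/2^n = (-1 - (-4))/2^{19}
    = 3/2^{19}

(a) 1 (linear); (b) error ≤ 5.72e-06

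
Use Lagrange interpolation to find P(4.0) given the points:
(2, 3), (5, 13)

Lagrange interpolation formula:
P(x) = Σ yᵢ × Lᵢ(x)
where Lᵢ(x) = Π_{j≠i} (x - xⱼ)/(xᵢ - xⱼ)

L_0(4.0) = (4.0 - 5)/(2 - 5) = 0.333333
L_1(4.0) = (4.0 - 2)/(5 - 2) = 0.666667

P(4.0) = 3×L_0(4.0) + 13×L_1(4.0)
P(4.0) = 9.666667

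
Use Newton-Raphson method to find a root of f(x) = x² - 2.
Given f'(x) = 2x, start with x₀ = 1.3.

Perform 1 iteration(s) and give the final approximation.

f(x) = x² - 2
f'(x) = 2x
x₀ = 1.3

Newton-Raphson formula: x_{n+1} = x_n - f(x_n)/f'(x_n)

Iteration 1:
  f(1.300000) = -0.310000
  f'(1.300000) = 2.600000
  x_1 = 1.300000 - (-0.310000)/2.600000 = 1.419231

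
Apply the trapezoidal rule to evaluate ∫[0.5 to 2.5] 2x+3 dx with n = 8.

f(x) = 2x+3
a = 0.5, b = 2.5, n = 8
h = (b - a)/n = 0.250000

Trapezoidal rule: (h/2)[f(x₀) + 2f(x₁) + 2f(x₂) + ... + f(xₙ)]

x_0 = 0.5000, f(x_0) = 4.000000, coefficient = 1
x_1 = 0.7500, f(x_1) = 4.500000, coefficient = 2
x_2 = 1.0000, f(x_2) = 5.000000, coefficient = 2
x_3 = 1.2500, f(x_3) = 5.500000, coefficient = 2
x_4 = 1.5000, f(x_4) = 6.000000, coefficient = 2
x_5 = 1.7500, f(x_5) = 6.500000, coefficient = 2
x_6 = 2.0000, f(x_6) = 7.000000, coefficient = 2
x_7 = 2.2500, f(x_7) = 7.500000, coefficient = 2
x_8 = 2.5000, f(x_8) = 8.000000, coefficient = 1

I ≈ (0.250000/2) × 96.000000 = 12.000000
Exact value: 12.000000
Error: 0.000000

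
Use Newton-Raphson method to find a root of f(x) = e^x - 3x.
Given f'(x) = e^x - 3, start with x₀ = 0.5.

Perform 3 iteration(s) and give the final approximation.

f(x) = e^x - 3x
f'(x) = e^x - 3
x₀ = 0.5

Newton-Raphson formula: x_{n+1} = x_n - f(x_n)/f'(x_n)

Iteration 1:
  f(0.500000) = 0.148721
  f'(0.500000) = -1.351279
  x_1 = 0.500000 - 0.148721/(-1.351279) = 0.610060
Iteration 2:
  f(0.610060) = 0.010362
  f'(0.610060) = -1.159459
  x_2 = 0.610060 - 0.010362/(-1.159459) = 0.618997
Iteration 3:
  f(0.618997) = 0.000074
  f'(0.618997) = -1.142936
  x_3 = 0.618997 - 0.000074/(-1.142936) = 0.619061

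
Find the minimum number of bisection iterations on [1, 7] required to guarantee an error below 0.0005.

We need (b-a)/2^n ≤ 0.0005
(7 - 1)/2^n ≤ 0.0005
6/2^n ≤ 0.0005
2^n ≥ 12000
n ≥ log₂(12000) = 13.55
n ≥ 14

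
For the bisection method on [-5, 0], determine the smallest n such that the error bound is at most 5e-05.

We need (b-a)/2^n ≤ 5e-05
(0 - (-5))/2^n ≤ 5e-05
5/2^n ≤ 5e-05
2^n ≥ 100000
n ≥ log₂(100000) = 16.61
n ≥ 17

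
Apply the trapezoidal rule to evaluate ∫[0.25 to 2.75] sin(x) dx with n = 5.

f(x) = sin(x)
a = 0.25, b = 2.75, n = 5
h = (b - a)/n = 0.500000

Trapezoidal rule: (h/2)[f(x₀) + 2f(x₁) + 2f(x₂) + ... + f(xₙ)]

x_0 = 0.2500, f(x_0) = 0.247404, coefficient = 1
x_1 = 0.7500, f(x_1) = 0.681639, coefficient = 2
x_2 = 1.2500, f(x_2) = 0.948985, coefficient = 2
x_3 = 1.7500, f(x_3) = 0.983986, coefficient = 2
x_4 = 2.2500, f(x_4) = 0.778073, coefficient = 2
x_5 = 2.7500, f(x_5) = 0.381661, coefficient = 1

I ≈ (0.500000/2) × 7.414430 = 1.853607
Exact value: 1.893215
Error: 0.039607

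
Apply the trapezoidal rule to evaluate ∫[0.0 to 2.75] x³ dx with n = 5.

f(x) = x³
a = 0.0, b = 2.75, n = 5
h = (b - a)/n = 0.550000

Trapezoidal rule: (h/2)[f(x₀) + 2f(x₁) + 2f(x₂) + ... + f(xₙ)]

x_0 = 0.0000, f(x_0) = 0.000000, coefficient = 1
x_1 = 0.5500, f(x_1) = 0.166375, coefficient = 2
x_2 = 1.1000, f(x_2) = 1.331000, coefficient = 2
x_3 = 1.6500, f(x_3) = 4.492125, coefficient = 2
x_4 = 2.2000, f(x_4) = 10.648000, coefficient = 2
x_5 = 2.7500, f(x_5) = 20.796875, coefficient = 1

I ≈ (0.550000/2) × 54.071875 = 14.869766
Exact value: 14.297852
Error: 0.571914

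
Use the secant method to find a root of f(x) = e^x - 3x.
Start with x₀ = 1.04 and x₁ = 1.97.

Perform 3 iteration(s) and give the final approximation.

f(x) = e^x - 3x
x₀ = 1.04, x₁ = 1.97

Secant formula: x_{n+1} = x_n - f(x_n)(x_n - x_{n-1})/(f(x_n) - f(x_{n-1}))

Iteration 1:
  f(1.040000) = -0.290783
  f(1.970000) = 1.260676
  x_2 = 1.970000 - 1.260676×(1.970000 - 1.040000)/(1.260676 - (-0.290783))
       = 1.214306
Iteration 2:
  f(1.970000) = 1.260676
  f(1.214306) = -0.274962
  x_3 = 1.214306 - (-0.274962)×(1.214306 - 1.970000)/(-0.274962 - 1.260676)
       = 1.349616
Iteration 3:
  f(1.214306) = -0.274962
  f(1.349616) = -0.192904
  x_4 = 1.349616 - (-0.192904)×(1.349616 - 1.214306)/(-0.192904 - (-0.274962))
       = 1.667703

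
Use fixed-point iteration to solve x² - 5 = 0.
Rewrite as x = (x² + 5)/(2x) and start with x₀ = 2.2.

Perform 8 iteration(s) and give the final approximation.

Equation: x² - 5 = 0
Fixed-point form: x = (x² + 5)/(2x)
x₀ = 2.2

x_1 = g(2.200000) = 2.236364
x_2 = g(2.236364) = 2.236068
x_3 = g(2.236068) = 2.236068
x_4 = g(2.236068) = 2.236068
x_5 = g(2.236068) = 2.236068
x_6 = g(2.236068) = 2.236068
x_7 = g(2.236068) = 2.236068
x_8 = g(2.236068) = 2.236068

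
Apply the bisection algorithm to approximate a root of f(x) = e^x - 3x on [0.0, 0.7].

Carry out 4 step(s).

f(x) = e^x - 3x
Initial interval: [0.0, 0.7]

Iteration 1:
  c_1 = (0.000000 + 0.700000)/2 = 0.350000
  f(c_1) = f(0.350000) = 0.369068
  f(a) × f(c) ≥ 0, new interval: [0.350000, 0.700000]
Iteration 2:
  c_2 = (0.350000 + 0.700000)/2 = 0.525000
  f(c_2) = f(0.525000) = 0.115459
  f(a) × f(c) ≥ 0, new interval: [0.525000, 0.700000]
Iteration 3:
  c_3 = (0.525000 + 0.700000)/2 = 0.612500
  f(c_3) = f(0.612500) = 0.007538
  f(a) × f(c) ≥ 0, new interval: [0.612500, 0.700000]
Iteration 4:
  c_4 = (0.612500 + 0.700000)/2 = 0.656250
  f(c_4) = f(0.656250) = -0.041200
  f(a) × f(c) < 0, new interval: [0.612500, 0.656250]

After 4 iteration(s), the approximation is c_4 = 0.656250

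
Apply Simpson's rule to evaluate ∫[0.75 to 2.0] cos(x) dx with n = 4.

f(x) = cos(x)
a = 0.75, b = 2.0, n = 4
h = (b - a)/n = 0.312500

Simpson's rule: (h/3)[f(x₀) + 4f(x₁) + 2f(x₂) + ... + f(xₙ)]

x_0 = 0.7500, f(x_0) = 0.731689, coefficient = 1
x_1 = 1.0625, f(x_1) = 0.486690, coefficient = 4
x_2 = 1.3750, f(x_2) = 0.194548, coefficient = 2
x_3 = 1.6875, f(x_3) = -0.116439, coefficient = 4
x_4 = 2.0000, f(x_4) = -0.416147, coefficient = 1

I ≈ (0.312500/3) × 2.185640 = 0.227671
Exact value: 0.227659
Error: 0.000012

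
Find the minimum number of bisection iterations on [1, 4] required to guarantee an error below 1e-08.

We need (b-a)/2^n ≤ 1e-08
(4 - 1)/2^n ≤ 1e-08
3/2^n ≤ 1e-08
2^n ≥ 300000000
n ≥ log₂(300000000) = 28.16
n ≥ 29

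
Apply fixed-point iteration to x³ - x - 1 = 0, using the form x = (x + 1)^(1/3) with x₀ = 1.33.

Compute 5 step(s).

Equation: x³ - x - 1 = 0
Fixed-point form: x = (x + 1)^(1/3)
x₀ = 1.33

x_1 = g(1.330000) = 1.325721
x_2 = g(1.325721) = 1.324908
x_3 = g(1.324908) = 1.324754
x_4 = g(1.324754) = 1.324725
x_5 = g(1.324725) = 1.324719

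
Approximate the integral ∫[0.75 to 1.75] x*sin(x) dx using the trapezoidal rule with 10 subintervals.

f(x) = x*sin(x)
a = 0.75, b = 1.75, n = 10
h = (b - a)/n = 0.100000

Trapezoidal rule: (h/2)[f(x₀) + 2f(x₁) + 2f(x₂) + ... + f(xₙ)]

x_0 = 0.7500, f(x_0) = 0.511229, coefficient = 1
x_1 = 0.8500, f(x_1) = 0.638588, coefficient = 2
x_2 = 0.9500, f(x_2) = 0.772745, coefficient = 2
x_3 = 1.0500, f(x_3) = 0.910794, coefficient = 2
x_4 = 1.1500, f(x_4) = 1.049679, coefficient = 2
x_5 = 1.2500, f(x_5) = 1.186231, coefficient = 2
x_6 = 1.3500, f(x_6) = 1.317227, coefficient = 2
x_7 = 1.4500, f(x_7) = 1.439434, coefficient = 2
x_8 = 1.5500, f(x_8) = 1.549665, coefficient = 2
x_9 = 1.6500, f(x_9) = 1.644827, coefficient = 2
x_10 = 1.7500, f(x_10) = 1.721975, coefficient = 1

I ≈ (0.100000/2) × 23.251583 = 1.162579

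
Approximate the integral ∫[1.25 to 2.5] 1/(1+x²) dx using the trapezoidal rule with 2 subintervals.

f(x) = 1/(1+x²)
a = 1.25, b = 2.5, n = 2
h = (b - a)/n = 0.625000

Trapezoidal rule: (h/2)[f(x₀) + 2f(x₁) + 2f(x₂) + ... + f(xₙ)]

x_0 = 1.2500, f(x_0) = 0.390244, coefficient = 1
x_1 = 1.8750, f(x_1) = 0.221453, coefficient = 2
x_2 = 2.5000, f(x_2) = 0.137931, coefficient = 1

I ≈ (0.625000/2) × 0.971082 = 0.303463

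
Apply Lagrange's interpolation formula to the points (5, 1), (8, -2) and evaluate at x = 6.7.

Lagrange interpolation formula:
P(x) = Σ yᵢ × Lᵢ(x)
where Lᵢ(x) = Π_{j≠i} (x - xⱼ)/(xᵢ - xⱼ)

L_0(6.7) = (6.7 - 8)/(5 - 8) = 0.433333
L_1(6.7) = (6.7 - 5)/(8 - 5) = 0.566667

P(6.7) = 1×L_0(6.7) + (-2)×L_1(6.7)
P(6.7) = -0.700000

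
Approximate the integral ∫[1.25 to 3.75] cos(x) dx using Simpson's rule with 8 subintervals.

f(x) = cos(x)
a = 1.25, b = 3.75, n = 8
h = (b - a)/n = 0.312500

Simpson's rule: (h/3)[f(x₀) + 4f(x₁) + 2f(x₂) + ... + f(xₙ)]

x_0 = 1.2500, f(x_0) = 0.315322, coefficient = 1
x_1 = 1.5625, f(x_1) = 0.008296, coefficient = 4
x_2 = 1.8750, f(x_2) = -0.299534, coefficient = 2
x_3 = 2.1875, f(x_3) = -0.578349, coefficient = 4
x_4 = 2.5000, f(x_4) = -0.801144, coefficient = 2
x_5 = 2.8125, f(x_5) = -0.946336, coefficient = 4
x_6 = 3.1250, f(x_6) = -0.999862, coefficient = 2
x_7 = 3.4375, f(x_7) = -0.956538, coefficient = 4
x_8 = 3.7500, f(x_8) = -0.820559, coefficient = 1

I ≈ (0.312500/3) × -14.598023 = -1.520627
Exact value: -1.520546
Error: 0.000082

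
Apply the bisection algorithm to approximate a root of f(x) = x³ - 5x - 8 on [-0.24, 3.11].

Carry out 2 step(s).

f(x) = x³ - 5x - 8
Initial interval: [-0.24, 3.11]

Iteration 1:
  c_1 = (-0.240000 + 3.110000)/2 = 1.435000
  f(c_1) = f(1.435000) = -12.220012
  f(a) × f(c) ≥ 0, new interval: [1.435000, 3.110000]
Iteration 2:
  c_2 = (1.435000 + 3.110000)/2 = 2.272500
  f(c_2) = f(2.272500) = -7.626728
  f(a) × f(c) ≥ 0, new interval: [2.272500, 3.110000]

After 2 iteration(s), the approximation is c_2 = 2.272500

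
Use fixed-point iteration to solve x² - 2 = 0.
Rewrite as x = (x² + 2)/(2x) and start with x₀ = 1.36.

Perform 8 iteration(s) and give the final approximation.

Equation: x² - 2 = 0
Fixed-point form: x = (x² + 2)/(2x)
x₀ = 1.36

x_1 = g(1.360000) = 1.415294
x_2 = g(1.415294) = 1.414214
x_3 = g(1.414214) = 1.414214
x_4 = g(1.414214) = 1.414214
x_5 = g(1.414214) = 1.414214
x_6 = g(1.414214) = 1.414214
x_7 = g(1.414214) = 1.414214
x_8 = g(1.414214) = 1.414214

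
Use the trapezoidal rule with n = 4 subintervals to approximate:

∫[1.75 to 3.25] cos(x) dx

f(x) = cos(x)
a = 1.75, b = 3.25, n = 4
h = (b - a)/n = 0.375000

Trapezoidal rule: (h/2)[f(x₀) + 2f(x₁) + 2f(x₂) + ... + f(xₙ)]

x_0 = 1.7500, f(x_0) = -0.178246, coefficient = 1
x_1 = 2.1250, f(x_1) = -0.526266, coefficient = 2
x_2 = 2.5000, f(x_2) = -0.801144, coefficient = 2
x_3 = 2.8750, f(x_3) = -0.964674, coefficient = 2
x_4 = 3.2500, f(x_4) = -0.994130, coefficient = 1

I ≈ (0.375000/2) × -5.756544 = -1.079352
Exact value: -1.092181
Error: 0.012829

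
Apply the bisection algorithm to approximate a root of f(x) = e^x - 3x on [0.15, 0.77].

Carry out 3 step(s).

f(x) = e^x - 3x
Initial interval: [0.15, 0.77]

Iteration 1:
  c_1 = (0.150000 + 0.770000)/2 = 0.460000
  f(c_1) = f(0.460000) = 0.204074
  f(a) × f(c) ≥ 0, new interval: [0.460000, 0.770000]
Iteration 2:
  c_2 = (0.460000 + 0.770000)/2 = 0.615000
  f(c_2) = f(0.615000) = 0.004657
  f(a) × f(c) ≥ 0, new interval: [0.615000, 0.770000]
Iteration 3:
  c_3 = (0.615000 + 0.770000)/2 = 0.692500
  f(c_3) = f(0.692500) = -0.078794
  f(a) × f(c) < 0, new interval: [0.615000, 0.692500]

After 3 iteration(s), the approximation is c_3 = 0.692500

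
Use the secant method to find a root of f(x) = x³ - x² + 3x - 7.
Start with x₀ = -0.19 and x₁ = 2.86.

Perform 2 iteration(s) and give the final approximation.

f(x) = x³ - x² + 3x - 7
x₀ = -0.19, x₁ = 2.86

Secant formula: x_{n+1} = x_n - f(x_n)(x_n - x_{n-1})/(f(x_n) - f(x_{n-1}))

Iteration 1:
  f(-0.190000) = -7.612959
  f(2.860000) = 16.794056
  x_2 = 2.860000 - 16.794056×(2.860000 - (-0.190000))/(16.794056 - (-7.612959))
       = 0.761346
Iteration 2:
  f(2.860000) = 16.794056
  f(0.761346) = -4.854296
  x_3 = 0.761346 - (-4.854296)×(0.761346 - 2.860000)/(-4.854296 - 16.794056)
       = 1.231936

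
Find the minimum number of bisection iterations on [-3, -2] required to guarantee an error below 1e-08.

We need (b-a)/2^n ≤ 1e-08
(-2 - (-3))/2^n ≤ 1e-08
1/2^n ≤ 1e-08
2^n ≥ 100000000
n ≥ log₂(100000000) = 26.58
n ≥ 27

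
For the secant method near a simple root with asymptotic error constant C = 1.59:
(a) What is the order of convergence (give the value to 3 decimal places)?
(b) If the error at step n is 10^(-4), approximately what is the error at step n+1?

(a) Secant method has superlinear convergence with order φ = (1+√5)/2 ≈ 1.618.
    This means |e_{n+1}| ≈ C|e_n|^1.618.

(b) With |e_n| = 10^(-4) and C = 1.59:
    |e_{n+1}| ≈ 1.59 × (10^(-4))^1.618 = 1.59 × 10^(-6.47)

(a) ≈ 1.618 (golden ratio); (b) |e_{n+1}| ≈ 5.361e-07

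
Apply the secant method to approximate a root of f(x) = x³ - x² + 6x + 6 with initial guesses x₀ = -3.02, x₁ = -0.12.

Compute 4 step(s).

f(x) = x³ - x² + 6x + 6
x₀ = -3.02, x₁ = -0.12

Secant formula: x_{n+1} = x_n - f(x_n)(x_n - x_{n-1})/(f(x_n) - f(x_{n-1}))

Iteration 1:
  f(-3.020000) = -48.784008
  f(-0.120000) = 5.263872
  x_2 = -0.120000 - 5.263872×(-0.120000 - (-3.020000))/(5.263872 - (-48.784008))
       = -0.402439
Iteration 2:
  f(-0.120000) = 5.263872
  f(-0.402439) = 3.358231
  x_3 = -0.402439 - 3.358231×(-0.402439 - (-0.120000))/(3.358231 - 5.263872)
       = -0.900169
Iteration 3:
  f(-0.402439) = 3.358231
  f(-0.900169) = -0.940733
  x_4 = -0.900169 - (-0.940733)×(-0.900169 - (-0.402439))/(-0.940733 - 3.358231)
       = -0.791252
Iteration 4:
  f(-0.900169) = -0.940733
  f(-0.791252) = 0.131020
  x_5 = -0.791252 - 0.131020×(-0.791252 - (-0.900169))/(0.131020 - (-0.940733))
       = -0.804567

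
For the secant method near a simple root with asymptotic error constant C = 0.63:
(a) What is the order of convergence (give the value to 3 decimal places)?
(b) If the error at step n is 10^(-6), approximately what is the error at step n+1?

(a) Secant method has superlinear convergence with order φ = (1+√5)/2 ≈ 1.618.
    This means |e_{n+1}| ≈ C|e_n|^1.618.

(b) With |e_n| = 10^(-6) and C = 0.63:
    |e_{n+1}| ≈ 0.63 × (10^(-6))^1.618 = 0.63 × 10^(-9.71)

(a) ≈ 1.618 (golden ratio); (b) |e_{n+1}| ≈ 1.233e-10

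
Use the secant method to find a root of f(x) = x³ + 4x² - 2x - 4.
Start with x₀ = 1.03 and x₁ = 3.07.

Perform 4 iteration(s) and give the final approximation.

f(x) = x³ + 4x² - 2x - 4
x₀ = 1.03, x₁ = 3.07

Secant formula: x_{n+1} = x_n - f(x_n)(x_n - x_{n-1})/(f(x_n) - f(x_{n-1}))

Iteration 1:
  f(1.030000) = -0.723673
  f(3.070000) = 56.494043
  x_2 = 3.070000 - 56.494043×(3.070000 - 1.030000)/(56.494043 - (-0.723673))
       = 1.055801
Iteration 2:
  f(3.070000) = 56.494043
  f(1.055801) = -0.475818
  x_3 = 1.055801 - (-0.475818)×(1.055801 - 3.070000)/(-0.475818 - 56.494043)
       = 1.072624
Iteration 3:
  f(1.055801) = -0.475818
  f(1.072624) = -0.309080
  x_4 = 1.072624 - (-0.309080)×(1.072624 - 1.055801)/(-0.309080 - (-0.475818))
       = 1.103808
Iteration 4:
  f(1.072624) = -0.309080
  f(1.103808) = 0.010827
  x_5 = 1.103808 - 0.010827×(1.103808 - 1.072624)/(0.010827 - (-0.309080))
       = 1.102753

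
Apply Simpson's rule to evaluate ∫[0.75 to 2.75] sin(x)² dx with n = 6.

f(x) = sin(x)²
a = 0.75, b = 2.75, n = 6
h = (b - a)/n = 0.333333

Simpson's rule: (h/3)[f(x₀) + 4f(x₁) + 2f(x₂) + ... + f(xₙ)]

x_0 = 0.7500, f(x_0) = 0.464631, coefficient = 1
x_1 = 1.0833, f(x_1) = 0.780615, coefficient = 4
x_2 = 1.4167, f(x_2) = 0.976432, coefficient = 2
x_3 = 1.7500, f(x_3) = 0.968228, coefficient = 4
x_4 = 2.0833, f(x_4) = 0.759518, coefficient = 2
x_5 = 2.4167, f(x_5) = 0.439675, coefficient = 4
x_6 = 2.7500, f(x_6) = 0.145665, coefficient = 1

I ≈ (0.333333/3) × 12.836268 = 1.426252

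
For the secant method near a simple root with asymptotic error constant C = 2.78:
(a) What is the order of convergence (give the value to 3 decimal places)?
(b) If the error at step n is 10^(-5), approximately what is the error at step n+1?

(a) Secant method has superlinear convergence with order φ = (1+√5)/2 ≈ 1.618.
    This means |e_{n+1}| ≈ C|e_n|^1.618.

(b) With |e_n| = 10^(-5) and C = 2.78:
    |e_{n+1}| ≈ 2.78 × (10^(-5))^1.618 = 2.78 × 10^(-8.09)

(a) ≈ 1.618 (golden ratio); (b) |e_{n+1}| ≈ 2.259e-08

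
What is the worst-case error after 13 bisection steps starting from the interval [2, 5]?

Bisection error bound: |error| ≤ (b-a)/2^n
|error| ≤ (5 - 2)/2^13 = 3/2^13
|error| ≤ 0.0003662109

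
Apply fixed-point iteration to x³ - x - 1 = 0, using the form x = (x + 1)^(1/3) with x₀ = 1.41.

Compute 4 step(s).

Equation: x³ - x - 1 = 0
Fixed-point form: x = (x + 1)^(1/3)
x₀ = 1.41

x_1 = g(1.410000) = 1.340723
x_2 = g(1.340723) = 1.327751
x_3 = g(1.327751) = 1.325294
x_4 = g(1.325294) = 1.324827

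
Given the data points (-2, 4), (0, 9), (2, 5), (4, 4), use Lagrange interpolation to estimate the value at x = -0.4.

Lagrange interpolation formula:
P(x) = Σ yᵢ × Lᵢ(x)
where Lᵢ(x) = Π_{j≠i} (x - xⱼ)/(xᵢ - xⱼ)

L_0(-0.4) = (-0.4 - 0)/(-2 - 0) × (-0.4 - 2)/(-2 - 2) × (-0.4 - 4)/(-2 - 4) = 0.088000
L_1(-0.4) = (-0.4 - (-2))/(0 - (-2)) × (-0.4 - 2)/(0 - 2) × (-0.4 - 4)/(0 - 4) = 1.056000
L_2(-0.4) = (-0.4 - (-2))/(2 - (-2)) × (-0.4 - 0)/(2 - 0) × (-0.4 - 4)/(2 - 4) = -0.176000
L_3(-0.4) = (-0.4 - (-2))/(4 - (-2)) × (-0.4 - 0)/(4 - 0) × (-0.4 - 2)/(4 - 2) = 0.032000

P(-0.4) = 4×L_0(-0.4) + 9×L_1(-0.4) + 5×L_2(-0.4) + 4×L_3(-0.4)
P(-0.4) = 9.104000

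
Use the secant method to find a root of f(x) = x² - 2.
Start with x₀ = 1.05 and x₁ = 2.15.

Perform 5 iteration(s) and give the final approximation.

f(x) = x² - 2
x₀ = 1.05, x₁ = 2.15

Secant formula: x_{n+1} = x_n - f(x_n)(x_n - x_{n-1})/(f(x_n) - f(x_{n-1}))

Iteration 1:
  f(1.050000) = -0.897500
  f(2.150000) = 2.622500
  x_2 = 2.150000 - 2.622500×(2.150000 - 1.050000)/(2.622500 - (-0.897500))
       = 1.330469
Iteration 2:
  f(2.150000) = 2.622500
  f(1.330469) = -0.229853
  x_3 = 1.330469 - (-0.229853)×(1.330469 - 2.150000)/(-0.229853 - 2.622500)
       = 1.396510
Iteration 3:
  f(1.330469) = -0.229853
  f(1.396510) = -0.049761
  x_4 = 1.396510 - (-0.049761)×(1.396510 - 1.330469)/(-0.049761 - (-0.229853))
       = 1.414757
Iteration 4:
  f(1.396510) = -0.049761
  f(1.414757) = 0.001538
  x_5 = 1.414757 - 0.001538×(1.414757 - 1.396510)/(0.001538 - (-0.049761))
       = 1.414210
Iteration 5:
  f(1.414757) = 0.001538
  f(1.414210) = -0.000010
  x_6 = 1.414210 - (-0.000010)×(1.414210 - 1.414757)/(-0.000010 - 0.001538)
       = 1.414214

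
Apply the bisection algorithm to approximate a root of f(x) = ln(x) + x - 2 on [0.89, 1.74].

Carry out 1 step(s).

f(x) = ln(x) + x - 2
Initial interval: [0.89, 1.74]

Iteration 1:
  c_1 = (0.890000 + 1.740000)/2 = 1.315000
  f(c_1) = f(1.315000) = -0.411163
  f(a) × f(c) ≥ 0, new interval: [1.315000, 1.740000]

After 1 iteration(s), the approximation is c_1 = 1.315000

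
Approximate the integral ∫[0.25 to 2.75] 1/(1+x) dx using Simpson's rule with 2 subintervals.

f(x) = 1/(1+x)
a = 0.25, b = 2.75, n = 2
h = (b - a)/n = 1.250000

Simpson's rule: (h/3)[f(x₀) + 4f(x₁) + 2f(x₂) + ... + f(xₙ)]

x_0 = 0.2500, f(x_0) = 0.800000, coefficient = 1
x_1 = 1.5000, f(x_1) = 0.400000, coefficient = 4
x_2 = 2.7500, f(x_2) = 0.266667, coefficient = 1

I ≈ (1.250000/3) × 2.666667 = 1.111111
Exact value: 1.098612
Error: 0.012499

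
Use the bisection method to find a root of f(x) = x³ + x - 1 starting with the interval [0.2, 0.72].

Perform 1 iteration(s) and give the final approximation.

f(x) = x³ + x - 1
Initial interval: [0.2, 0.72]

Iteration 1:
  c_1 = (0.200000 + 0.720000)/2 = 0.460000
  f(c_1) = f(0.460000) = -0.442664
  f(a) × f(c) ≥ 0, new interval: [0.460000, 0.720000]

After 1 iteration(s), the approximation is c_1 = 0.460000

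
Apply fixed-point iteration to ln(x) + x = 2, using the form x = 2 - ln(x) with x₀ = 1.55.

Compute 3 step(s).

Equation: ln(x) + x = 2
Fixed-point form: x = 2 - ln(x)
x₀ = 1.55

x_1 = g(1.550000) = 1.561745
x_2 = g(1.561745) = 1.554196
x_3 = g(1.554196) = 1.559042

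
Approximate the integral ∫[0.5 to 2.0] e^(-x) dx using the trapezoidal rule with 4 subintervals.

f(x) = e^(-x)
a = 0.5, b = 2.0, n = 4
h = (b - a)/n = 0.375000

Trapezoidal rule: (h/2)[f(x₀) + 2f(x₁) + 2f(x₂) + ... + f(xₙ)]

x_0 = 0.5000, f(x_0) = 0.606531, coefficient = 1
x_1 = 0.8750, f(x_1) = 0.416862, coefficient = 2
x_2 = 1.2500, f(x_2) = 0.286505, coefficient = 2
x_3 = 1.6250, f(x_3) = 0.196912, coefficient = 2
x_4 = 2.0000, f(x_4) = 0.135335, coefficient = 1

I ≈ (0.375000/2) × 2.542423 = 0.476704
Exact value: 0.471195
Error: 0.005509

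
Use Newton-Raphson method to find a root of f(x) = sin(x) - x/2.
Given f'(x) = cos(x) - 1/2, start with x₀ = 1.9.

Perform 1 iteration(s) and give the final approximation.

f(x) = sin(x) - x/2
f'(x) = cos(x) - 1/2
x₀ = 1.9

Newton-Raphson formula: x_{n+1} = x_n - f(x_n)/f'(x_n)

Iteration 1:
  f(1.900000) = -0.003700
  f'(1.900000) = -0.823290
  x_1 = 1.900000 - (-0.003700)/(-0.823290) = 1.895506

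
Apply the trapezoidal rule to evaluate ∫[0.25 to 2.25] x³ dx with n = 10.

f(x) = x³
a = 0.25, b = 2.25, n = 10
h = (b - a)/n = 0.200000

Trapezoidal rule: (h/2)[f(x₀) + 2f(x₁) + 2f(x₂) + ... + f(xₙ)]

x_0 = 0.2500, f(x_0) = 0.015625, coefficient = 1
x_1 = 0.4500, f(x_1) = 0.091125, coefficient = 2
x_2 = 0.6500, f(x_2) = 0.274625, coefficient = 2
x_3 = 0.8500, f(x_3) = 0.614125, coefficient = 2
x_4 = 1.0500, f(x_4) = 1.157625, coefficient = 2
x_5 = 1.2500, f(x_5) = 1.953125, coefficient = 2
x_6 = 1.4500, f(x_6) = 3.048625, coefficient = 2
x_7 = 1.6500, f(x_7) = 4.492125, coefficient = 2
x_8 = 1.8500, f(x_8) = 6.331625, coefficient = 2
x_9 = 2.0500, f(x_9) = 8.615125, coefficient = 2
x_10 = 2.2500, f(x_10) = 11.390625, coefficient = 1

I ≈ (0.200000/2) × 64.562500 = 6.456250
Exact value: 6.406250
Error: 0.050000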